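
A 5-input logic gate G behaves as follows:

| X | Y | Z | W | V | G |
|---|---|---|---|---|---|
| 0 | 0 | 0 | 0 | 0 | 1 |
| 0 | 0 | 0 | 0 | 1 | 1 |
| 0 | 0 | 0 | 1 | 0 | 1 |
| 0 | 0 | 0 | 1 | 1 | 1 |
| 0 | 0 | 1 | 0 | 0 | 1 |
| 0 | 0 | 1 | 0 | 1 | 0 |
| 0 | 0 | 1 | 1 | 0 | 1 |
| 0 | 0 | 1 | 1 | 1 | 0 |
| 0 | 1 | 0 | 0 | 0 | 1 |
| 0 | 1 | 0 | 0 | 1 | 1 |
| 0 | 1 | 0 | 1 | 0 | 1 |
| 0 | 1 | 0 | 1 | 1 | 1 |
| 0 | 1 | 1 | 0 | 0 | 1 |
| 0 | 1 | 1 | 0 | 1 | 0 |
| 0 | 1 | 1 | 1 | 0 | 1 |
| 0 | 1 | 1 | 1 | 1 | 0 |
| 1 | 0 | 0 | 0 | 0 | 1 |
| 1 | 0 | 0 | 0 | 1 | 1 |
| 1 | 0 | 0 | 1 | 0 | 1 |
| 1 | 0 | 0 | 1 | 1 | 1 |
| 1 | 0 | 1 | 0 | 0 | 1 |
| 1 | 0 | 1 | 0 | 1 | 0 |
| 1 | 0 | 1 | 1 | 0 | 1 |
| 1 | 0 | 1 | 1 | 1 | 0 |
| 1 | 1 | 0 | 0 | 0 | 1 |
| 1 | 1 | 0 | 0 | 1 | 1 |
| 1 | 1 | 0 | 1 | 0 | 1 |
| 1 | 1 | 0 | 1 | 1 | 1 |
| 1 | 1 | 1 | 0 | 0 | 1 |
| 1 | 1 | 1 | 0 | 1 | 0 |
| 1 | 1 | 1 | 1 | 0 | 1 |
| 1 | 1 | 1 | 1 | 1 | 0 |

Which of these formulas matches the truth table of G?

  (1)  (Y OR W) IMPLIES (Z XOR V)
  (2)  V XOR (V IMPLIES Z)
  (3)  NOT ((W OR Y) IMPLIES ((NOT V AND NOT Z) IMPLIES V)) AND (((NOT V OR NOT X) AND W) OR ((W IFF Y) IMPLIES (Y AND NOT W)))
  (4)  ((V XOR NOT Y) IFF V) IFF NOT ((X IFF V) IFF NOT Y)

(1) fails at (0,0,0,1,0): the formula yields 0, G is 1.
(3) fails at (0,0,0,0,0): the formula yields 0, G is 1.
(4) fails at (0,0,0,0,1): the formula yields 0, G is 1.
Only (2) survives; checking it on all 32 rows confirms it matches G.

2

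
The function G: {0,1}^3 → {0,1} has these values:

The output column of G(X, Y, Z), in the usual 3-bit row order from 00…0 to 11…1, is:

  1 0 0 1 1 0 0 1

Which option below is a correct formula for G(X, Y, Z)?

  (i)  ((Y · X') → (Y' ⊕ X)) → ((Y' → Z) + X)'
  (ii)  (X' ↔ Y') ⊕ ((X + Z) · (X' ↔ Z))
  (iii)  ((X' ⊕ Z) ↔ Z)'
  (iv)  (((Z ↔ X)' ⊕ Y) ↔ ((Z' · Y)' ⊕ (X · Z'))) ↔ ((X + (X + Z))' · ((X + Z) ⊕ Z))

(i) disagrees with G on (0,1,0) (formula → 1, table → 0); rule it out.
(iii) disagrees with G on (0,0,1) (formula → 1, table → 0); rule it out.
(iv) disagrees with G on (0,1,0) (formula → 1, table → 0); rule it out.
(ii) is the remaining candidate, and it agrees with G on all 8 inputs.

ii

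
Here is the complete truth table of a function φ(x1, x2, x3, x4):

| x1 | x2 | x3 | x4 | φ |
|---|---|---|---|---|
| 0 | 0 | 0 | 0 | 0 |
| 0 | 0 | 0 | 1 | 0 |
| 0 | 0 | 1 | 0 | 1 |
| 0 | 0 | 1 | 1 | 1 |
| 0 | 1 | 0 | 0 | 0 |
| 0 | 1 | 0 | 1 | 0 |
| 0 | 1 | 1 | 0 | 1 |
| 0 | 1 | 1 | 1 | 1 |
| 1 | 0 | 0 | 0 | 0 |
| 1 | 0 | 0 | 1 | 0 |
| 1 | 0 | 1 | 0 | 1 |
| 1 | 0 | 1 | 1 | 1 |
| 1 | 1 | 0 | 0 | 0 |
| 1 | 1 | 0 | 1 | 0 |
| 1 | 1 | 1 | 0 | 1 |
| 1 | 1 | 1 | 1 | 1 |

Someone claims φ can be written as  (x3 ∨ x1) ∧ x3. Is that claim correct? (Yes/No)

Test each input against both φ and the formula:
  x1=0, x2=0, x3=0, x4=0: formula gives 0, φ = 0 ✓
  x1=0, x2=0, x3=0, x4=1: formula gives 0, φ = 0 ✓
  x1=0, x2=0, x3=1, x4=0: formula gives 1, φ = 1 ✓
  x1=0, x2=0, x3=1, x4=1: formula gives 1, φ = 1 ✓
  …and likewise for the remaining 12 rows.
No disagreement on any input; they are logically equivalent.

Yes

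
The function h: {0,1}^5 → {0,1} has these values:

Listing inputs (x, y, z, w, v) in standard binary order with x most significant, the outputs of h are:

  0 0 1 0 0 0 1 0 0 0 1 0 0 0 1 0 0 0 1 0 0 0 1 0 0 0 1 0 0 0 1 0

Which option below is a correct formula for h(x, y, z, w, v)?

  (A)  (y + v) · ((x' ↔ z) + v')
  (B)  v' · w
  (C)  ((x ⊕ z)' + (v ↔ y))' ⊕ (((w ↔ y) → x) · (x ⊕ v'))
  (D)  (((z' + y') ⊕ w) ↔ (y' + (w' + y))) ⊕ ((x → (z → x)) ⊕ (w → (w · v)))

B

(A): at (0,0,0,1,0) it gives 0, but h = 1 — eliminated.
(C): at (0,0,1,0,1) it gives 1, but h = 0 — eliminated.
(D): at (0,0,0,0,0) it gives 1, but h = 0 — eliminated.
(B) is the remaining candidate, and it agrees with h on all 32 inputs.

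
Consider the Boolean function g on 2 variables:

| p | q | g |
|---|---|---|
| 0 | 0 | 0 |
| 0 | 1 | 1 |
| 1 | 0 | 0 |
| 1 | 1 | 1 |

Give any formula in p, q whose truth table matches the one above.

Collect the rows where g=1 — (0,1), (1,1) — and write one minterm per row: ¬p·q, p·q. Their union (logical OR) reproduces the table exactly.

g(p, q) = (¬p ∧ q) ∨ (p ∧ q)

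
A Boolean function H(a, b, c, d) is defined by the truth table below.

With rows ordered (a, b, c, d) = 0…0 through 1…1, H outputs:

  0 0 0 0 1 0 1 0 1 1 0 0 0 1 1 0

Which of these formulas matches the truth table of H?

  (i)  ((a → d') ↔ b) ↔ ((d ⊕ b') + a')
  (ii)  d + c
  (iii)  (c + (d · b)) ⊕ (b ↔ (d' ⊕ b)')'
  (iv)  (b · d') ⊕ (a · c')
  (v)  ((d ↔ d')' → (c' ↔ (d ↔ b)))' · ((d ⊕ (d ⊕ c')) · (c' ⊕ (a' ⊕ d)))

iv

(i) fails at (0,1,0,1): the formula yields 1, H is 0.
(ii) fails at (0,0,0,1): the formula yields 1, H is 0.
(iii) fails at (0,0,0,1): the formula yields 1, H is 0.
(v) fails at (0,0,0,1): the formula yields 1, H is 0.
(iv) is the remaining candidate, and it agrees with H on all 16 inputs.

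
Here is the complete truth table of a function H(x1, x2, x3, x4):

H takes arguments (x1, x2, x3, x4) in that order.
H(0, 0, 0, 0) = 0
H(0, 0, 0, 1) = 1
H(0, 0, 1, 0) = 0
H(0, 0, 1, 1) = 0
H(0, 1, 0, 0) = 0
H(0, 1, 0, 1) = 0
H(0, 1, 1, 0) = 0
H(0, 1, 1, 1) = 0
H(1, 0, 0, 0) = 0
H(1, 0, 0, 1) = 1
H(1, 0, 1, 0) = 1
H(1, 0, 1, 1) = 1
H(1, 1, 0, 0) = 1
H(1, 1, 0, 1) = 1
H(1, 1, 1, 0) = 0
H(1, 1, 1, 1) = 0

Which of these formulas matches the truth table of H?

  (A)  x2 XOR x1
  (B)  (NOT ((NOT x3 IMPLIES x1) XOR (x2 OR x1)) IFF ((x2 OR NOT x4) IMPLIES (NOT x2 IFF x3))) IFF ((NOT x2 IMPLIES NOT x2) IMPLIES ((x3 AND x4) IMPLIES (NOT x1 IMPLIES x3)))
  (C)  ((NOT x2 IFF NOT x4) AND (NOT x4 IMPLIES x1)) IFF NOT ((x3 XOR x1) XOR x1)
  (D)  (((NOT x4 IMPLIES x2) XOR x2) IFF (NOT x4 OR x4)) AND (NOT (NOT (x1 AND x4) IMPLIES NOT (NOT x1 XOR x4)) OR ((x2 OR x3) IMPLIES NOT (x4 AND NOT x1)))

(A) disagrees with H on (0,0,0,1) (formula → 0, table → 1); rule it out.
(C) disagrees with H on (0,0,0,1) (formula → 0, table → 1); rule it out.
(D) disagrees with H on (1,0,1,0) (formula → 0, table → 1); rule it out.
(B) is the remaining candidate, and it agrees with H on all 16 inputs.

B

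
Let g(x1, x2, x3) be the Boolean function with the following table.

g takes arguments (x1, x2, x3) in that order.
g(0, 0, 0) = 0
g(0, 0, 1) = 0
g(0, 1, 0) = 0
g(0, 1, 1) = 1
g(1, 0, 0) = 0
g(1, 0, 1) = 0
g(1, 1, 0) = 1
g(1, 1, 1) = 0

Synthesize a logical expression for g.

g(x1, x2, x3) = ((not x1 and x2) and x3) or ((x1 and x2) and not x3)

Collect the rows where g=1 — (0,1,1), (1,1,0) — and write one minterm per row: ¬x1·x2·x3, x1·x2·¬x3. Their union (logical OR) reproduces the table exactly.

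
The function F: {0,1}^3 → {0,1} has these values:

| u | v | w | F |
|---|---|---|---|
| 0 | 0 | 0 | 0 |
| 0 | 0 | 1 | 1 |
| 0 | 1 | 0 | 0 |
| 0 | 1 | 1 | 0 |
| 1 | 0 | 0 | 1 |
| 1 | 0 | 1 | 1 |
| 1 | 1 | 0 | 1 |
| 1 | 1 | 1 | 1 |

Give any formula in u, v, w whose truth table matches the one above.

The 0-rows are (0,0,0), (0,1,0), (0,1,1). Take each as a conjunction (¬u·¬v·¬w, ¬u·v·¬w, ¬u·v·w), form their disjunction, and complement — that gives a formula that is 1 everywhere F is.

F(u, v, w) = ~((((~u & ~v) & ~w) | ((~u & v) & ~w)) | ((~u & v) & w))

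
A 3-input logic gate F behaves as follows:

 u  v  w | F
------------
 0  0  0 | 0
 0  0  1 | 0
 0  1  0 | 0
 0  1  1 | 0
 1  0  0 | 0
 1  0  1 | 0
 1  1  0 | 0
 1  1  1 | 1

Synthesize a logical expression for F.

F(u, v, w) = (u ∧ v) ∧ w

The output is 1 only when every input is 1 — the AND of all inputs.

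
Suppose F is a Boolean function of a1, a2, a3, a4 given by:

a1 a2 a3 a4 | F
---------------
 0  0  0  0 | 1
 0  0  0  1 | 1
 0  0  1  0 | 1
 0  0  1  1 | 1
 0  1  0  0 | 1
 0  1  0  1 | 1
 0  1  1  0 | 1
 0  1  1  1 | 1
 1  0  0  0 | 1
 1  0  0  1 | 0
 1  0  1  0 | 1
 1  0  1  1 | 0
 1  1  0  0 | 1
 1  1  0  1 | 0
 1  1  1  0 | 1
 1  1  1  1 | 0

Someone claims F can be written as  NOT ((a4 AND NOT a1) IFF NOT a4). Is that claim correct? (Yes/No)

Check the formula against F row by row:
  a1=0, a2=0, a3=0, a4=0: formula gives 1, F = 1 ✓
  a1=0, a2=0, a3=0, a4=1: formula gives 1, F = 1 ✓
  a1=0, a2=0, a3=1, a4=0: formula gives 1, F = 1 ✓
  a1=0, a2=0, a3=1, a4=1: formula gives 1, F = 1 ✓
  … (the remaining 12 rows also agree.)
No disagreement on any input; they are logically equivalent.

Yes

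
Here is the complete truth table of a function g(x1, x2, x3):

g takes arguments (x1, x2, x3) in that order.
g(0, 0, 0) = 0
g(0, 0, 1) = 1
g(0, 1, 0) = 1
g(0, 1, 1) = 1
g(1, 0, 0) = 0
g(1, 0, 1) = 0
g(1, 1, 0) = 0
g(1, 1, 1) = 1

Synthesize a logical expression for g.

g(x1, x2, x3) = ((((~x1 & ~x2) & x3) | ((~x1 & x2) & ~x3)) | ((~x1 & x2) & x3)) | ((x1 & x2) & x3)

The 1-rows are (0,0,1), (0,1,0), (0,1,1), (1,1,1). Each contributes one minterm — ¬x1·¬x2·x3; ¬x1·x2·¬x3; ¬x1·x2·x3; x1·x2·x3 — and their disjunction is a sum-of-products form of g.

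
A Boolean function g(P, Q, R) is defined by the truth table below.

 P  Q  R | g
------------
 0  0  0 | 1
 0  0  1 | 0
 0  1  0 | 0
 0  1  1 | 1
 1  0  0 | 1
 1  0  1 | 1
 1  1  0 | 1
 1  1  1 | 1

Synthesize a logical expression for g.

g(P, Q, R) = not (((not P and not Q) and R) or ((not P and Q) and not R))

g is 0 on only 2 rows — (0,0,1), (0,1,0). Writing each as a minterm (¬P·¬Q·R, ¬P·Q·¬R) and OR-ing them characterizes exactly where g=0, so g is the negation of that disjunction.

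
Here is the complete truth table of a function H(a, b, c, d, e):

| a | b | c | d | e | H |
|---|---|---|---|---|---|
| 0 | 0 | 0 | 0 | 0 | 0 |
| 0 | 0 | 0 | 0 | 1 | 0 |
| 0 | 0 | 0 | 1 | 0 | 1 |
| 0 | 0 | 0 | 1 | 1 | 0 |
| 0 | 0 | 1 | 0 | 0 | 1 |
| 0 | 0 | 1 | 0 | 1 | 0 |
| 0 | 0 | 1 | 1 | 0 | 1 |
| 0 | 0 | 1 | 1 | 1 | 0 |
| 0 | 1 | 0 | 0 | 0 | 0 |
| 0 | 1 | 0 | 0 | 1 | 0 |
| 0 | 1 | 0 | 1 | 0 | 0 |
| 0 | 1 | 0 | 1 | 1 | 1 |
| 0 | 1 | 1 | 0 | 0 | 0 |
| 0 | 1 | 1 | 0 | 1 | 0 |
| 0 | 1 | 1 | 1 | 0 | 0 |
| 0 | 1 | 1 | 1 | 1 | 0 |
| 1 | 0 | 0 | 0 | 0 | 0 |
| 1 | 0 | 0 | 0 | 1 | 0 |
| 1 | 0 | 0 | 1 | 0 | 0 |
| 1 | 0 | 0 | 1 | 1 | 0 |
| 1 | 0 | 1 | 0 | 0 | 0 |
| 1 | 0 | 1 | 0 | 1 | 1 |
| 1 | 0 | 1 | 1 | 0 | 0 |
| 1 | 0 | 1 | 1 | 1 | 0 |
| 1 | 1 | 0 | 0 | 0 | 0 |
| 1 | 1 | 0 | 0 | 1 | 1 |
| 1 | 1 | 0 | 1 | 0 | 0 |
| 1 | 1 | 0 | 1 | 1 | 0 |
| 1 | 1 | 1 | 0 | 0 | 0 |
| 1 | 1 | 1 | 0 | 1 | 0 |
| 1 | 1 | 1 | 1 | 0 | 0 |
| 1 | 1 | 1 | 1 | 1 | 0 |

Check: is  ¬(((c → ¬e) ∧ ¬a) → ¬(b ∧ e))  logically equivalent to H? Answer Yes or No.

No

Test each input against both H and the formula:
  a=0, b=0, c=0, d=0, e=0: formula gives 0, H = 0 ✓
  a=0, b=0, c=0, d=0, e=1: formula gives 0, H = 0 ✓
  a=0, b=0, c=0, d=1, e=0: formula gives 0, but H = 1 ✗
A single disagreement suffices: at (0,0,0,1,0) they differ, so the formula does not compute H.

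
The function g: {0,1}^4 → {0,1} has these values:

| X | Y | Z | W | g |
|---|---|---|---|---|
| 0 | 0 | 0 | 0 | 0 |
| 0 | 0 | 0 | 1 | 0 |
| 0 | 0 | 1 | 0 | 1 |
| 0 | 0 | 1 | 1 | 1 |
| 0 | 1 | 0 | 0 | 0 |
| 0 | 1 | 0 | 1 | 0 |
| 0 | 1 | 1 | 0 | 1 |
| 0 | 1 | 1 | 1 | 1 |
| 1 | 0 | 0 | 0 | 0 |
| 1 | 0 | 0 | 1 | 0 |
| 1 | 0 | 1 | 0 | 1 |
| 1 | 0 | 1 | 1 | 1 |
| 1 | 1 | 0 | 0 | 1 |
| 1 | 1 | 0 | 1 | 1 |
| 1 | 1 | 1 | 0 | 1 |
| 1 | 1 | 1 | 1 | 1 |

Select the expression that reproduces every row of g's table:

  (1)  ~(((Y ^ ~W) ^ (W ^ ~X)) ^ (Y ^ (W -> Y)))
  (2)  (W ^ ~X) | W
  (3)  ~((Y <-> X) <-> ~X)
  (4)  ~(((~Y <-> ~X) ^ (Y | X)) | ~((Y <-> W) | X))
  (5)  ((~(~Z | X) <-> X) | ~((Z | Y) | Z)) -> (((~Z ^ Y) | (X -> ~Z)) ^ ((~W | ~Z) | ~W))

(1) fails at (0,0,0,1): the formula yields 1, g is 0.
(2) fails at (0,0,0,0): the formula yields 1, g is 0.
(3) fails at (0,0,1,0): the formula yields 0, g is 1.
(4) fails at (0,0,1,0): the formula yields 0, g is 1.
(5) is the remaining candidate, and it agrees with g on all 16 inputs.

5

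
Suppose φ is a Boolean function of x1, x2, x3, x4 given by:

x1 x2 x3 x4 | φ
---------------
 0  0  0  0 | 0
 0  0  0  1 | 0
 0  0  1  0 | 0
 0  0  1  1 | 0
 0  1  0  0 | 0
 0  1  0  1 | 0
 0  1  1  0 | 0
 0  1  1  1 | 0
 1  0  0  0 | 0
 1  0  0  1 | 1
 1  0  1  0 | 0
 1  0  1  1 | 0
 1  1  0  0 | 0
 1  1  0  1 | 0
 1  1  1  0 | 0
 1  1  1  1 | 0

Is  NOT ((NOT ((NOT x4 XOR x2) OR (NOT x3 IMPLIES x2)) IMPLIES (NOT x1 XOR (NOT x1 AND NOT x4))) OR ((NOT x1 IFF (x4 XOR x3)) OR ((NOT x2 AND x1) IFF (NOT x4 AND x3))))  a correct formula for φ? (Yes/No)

Check the formula against φ row by row:
  x1=0, x2=0, x3=0, x4=0: formula gives 0, φ = 0 ✓
  x1=0, x2=0, x3=0, x4=1: formula gives 0, φ = 0 ✓
  x1=0, x2=0, x3=1, x4=0: formula gives 0, φ = 0 ✓
  x1=0, x2=0, x3=1, x4=1: formula gives 0, φ = 0 ✓
  …and likewise for the remaining 12 rows.
Every row agrees, so the formula is equivalent.

Yes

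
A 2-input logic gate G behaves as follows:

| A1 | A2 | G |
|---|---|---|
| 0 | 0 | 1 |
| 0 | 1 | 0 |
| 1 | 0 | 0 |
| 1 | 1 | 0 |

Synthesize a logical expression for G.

G(A1, A2) = ~(A1 | A2)

The output is 1 only when every input is 0 — NOR of all inputs.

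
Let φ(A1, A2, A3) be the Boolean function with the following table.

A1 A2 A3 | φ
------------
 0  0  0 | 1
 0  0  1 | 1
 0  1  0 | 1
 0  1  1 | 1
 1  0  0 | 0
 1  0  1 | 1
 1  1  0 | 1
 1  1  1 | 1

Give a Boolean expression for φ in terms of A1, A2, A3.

φ is 0 on exactly one input, (1,0,0), whose minterm is A1·¬A2·¬A3. So φ is the negation of that single conjunction.

φ(A1, A2, A3) = not ((A1 and not A2) and not A3)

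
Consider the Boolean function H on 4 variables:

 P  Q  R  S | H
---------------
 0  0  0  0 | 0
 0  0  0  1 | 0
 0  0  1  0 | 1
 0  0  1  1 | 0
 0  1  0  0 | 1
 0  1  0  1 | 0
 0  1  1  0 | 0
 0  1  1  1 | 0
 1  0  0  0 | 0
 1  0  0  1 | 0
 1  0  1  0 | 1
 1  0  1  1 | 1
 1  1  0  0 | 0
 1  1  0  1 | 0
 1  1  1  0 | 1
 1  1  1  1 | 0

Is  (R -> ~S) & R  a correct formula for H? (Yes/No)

No

Test each input against both H and the formula:
  P=0, Q=0, R=0, S=0: formula gives 0, H = 0 ✓
  P=0, Q=0, R=0, S=1: formula gives 0, H = 0 ✓
  P=0, Q=0, R=1, S=0: formula gives 1, H = 1 ✓
  P=0, Q=0, R=1, S=1: formula gives 0, H = 0 ✓
  P=0, Q=1, R=0, S=0: formula gives 0, but H = 1 ✗
Since they disagree at (0,1,0,0), the expression is not a correct formula for H.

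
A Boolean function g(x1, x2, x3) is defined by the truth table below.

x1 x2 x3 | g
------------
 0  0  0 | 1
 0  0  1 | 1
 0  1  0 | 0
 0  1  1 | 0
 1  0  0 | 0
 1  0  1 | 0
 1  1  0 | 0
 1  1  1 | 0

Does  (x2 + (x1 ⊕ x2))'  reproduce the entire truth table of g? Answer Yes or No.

Check the formula against g row by row:
  x1=0, x2=0, x3=0: formula gives 1, g = 1 ✓
  x1=0, x2=0, x3=1: formula gives 1, g = 1 ✓
  x1=0, x2=1, x3=0: formula gives 0, g = 0 ✓
  x1=0, x2=1, x3=1: formula gives 0, g = 0 ✓
  x1=1, x2=0, x3=0: formula gives 0, g = 0 ✓
  … (the remaining 3 rows also agree.)
All 8 rows match — the expression computes g exactly.

Yes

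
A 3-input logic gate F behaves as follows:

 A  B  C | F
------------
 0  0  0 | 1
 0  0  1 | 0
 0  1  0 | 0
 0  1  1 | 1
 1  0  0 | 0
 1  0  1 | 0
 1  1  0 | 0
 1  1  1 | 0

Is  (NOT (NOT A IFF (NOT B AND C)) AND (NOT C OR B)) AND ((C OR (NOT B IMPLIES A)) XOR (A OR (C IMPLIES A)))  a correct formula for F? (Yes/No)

Yes

Check the formula against F row by row:
  A=0, B=0, C=0: formula gives 1, F = 1 ✓
  A=0, B=0, C=1: formula gives 0, F = 0 ✓
  A=0, B=1, C=0: formula gives 0, F = 0 ✓
  A=0, B=1, C=1: formula gives 1, F = 1 ✓
  A=1, B=0, C=0: formula gives 0, F = 0 ✓
  … (the remaining 3 rows also agree.)
Every row agrees, so the formula is equivalent.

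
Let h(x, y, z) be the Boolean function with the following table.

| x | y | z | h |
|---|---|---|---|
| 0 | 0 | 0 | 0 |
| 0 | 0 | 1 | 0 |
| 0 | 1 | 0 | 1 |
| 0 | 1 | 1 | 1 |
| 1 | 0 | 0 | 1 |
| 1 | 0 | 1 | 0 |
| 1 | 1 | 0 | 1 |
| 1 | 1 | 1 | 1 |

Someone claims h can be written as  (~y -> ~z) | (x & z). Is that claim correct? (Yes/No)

No

Evaluate (~y -> ~z) | (x & z) on each row and compare to h:
  x=0, y=0, z=0: formula gives 1, but h = 0 ✗
Since they disagree at (0,0,0), the expression is not a correct formula for h.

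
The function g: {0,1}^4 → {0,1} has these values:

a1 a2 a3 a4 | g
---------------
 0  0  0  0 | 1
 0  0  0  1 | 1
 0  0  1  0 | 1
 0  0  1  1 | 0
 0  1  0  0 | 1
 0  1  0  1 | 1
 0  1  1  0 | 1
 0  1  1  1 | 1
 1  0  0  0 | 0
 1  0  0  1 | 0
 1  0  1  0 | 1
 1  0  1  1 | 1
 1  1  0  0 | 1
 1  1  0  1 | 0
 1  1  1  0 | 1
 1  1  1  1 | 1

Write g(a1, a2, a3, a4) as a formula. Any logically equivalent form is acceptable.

g(a1, a2, a3, a4) = not ((((((not a1 and not a2) and a3) and a4) or (((a1 and not a2) and not a3) and not a4)) or (((a1 and not a2) and not a3) and a4)) or (((a1 and a2) and not a3) and a4))

There are just 4 zero rows: (0,0,1,1), (1,0,0,0), (1,0,0,1), (1,1,0,1). Their minterms are ¬a1·¬a2·a3·a4, a1·¬a2·¬a3·¬a4, a1·¬a2·¬a3·a4, a1·a2·¬a3·a4; the OR of those covers precisely the 0-outputs, and negating it yields g.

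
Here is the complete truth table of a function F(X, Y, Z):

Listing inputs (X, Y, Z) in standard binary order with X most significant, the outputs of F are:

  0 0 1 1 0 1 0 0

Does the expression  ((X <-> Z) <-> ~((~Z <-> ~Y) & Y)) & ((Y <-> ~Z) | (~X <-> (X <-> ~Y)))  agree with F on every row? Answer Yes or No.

Test each input against both F and the formula:
  X=0, Y=0, Z=0: formula gives 0, F = 0 ✓
  X=0, Y=0, Z=1: formula gives 0, F = 0 ✓
  X=0, Y=1, Z=0: formula gives 1, F = 1 ✓
  X=0, Y=1, Z=1: formula gives 1, F = 1 ✓
  X=1, Y=0, Z=0: formula gives 0, F = 0 ✓
  …and likewise for the remaining 3 rows.
Every row agrees, so the formula is equivalent.

Yes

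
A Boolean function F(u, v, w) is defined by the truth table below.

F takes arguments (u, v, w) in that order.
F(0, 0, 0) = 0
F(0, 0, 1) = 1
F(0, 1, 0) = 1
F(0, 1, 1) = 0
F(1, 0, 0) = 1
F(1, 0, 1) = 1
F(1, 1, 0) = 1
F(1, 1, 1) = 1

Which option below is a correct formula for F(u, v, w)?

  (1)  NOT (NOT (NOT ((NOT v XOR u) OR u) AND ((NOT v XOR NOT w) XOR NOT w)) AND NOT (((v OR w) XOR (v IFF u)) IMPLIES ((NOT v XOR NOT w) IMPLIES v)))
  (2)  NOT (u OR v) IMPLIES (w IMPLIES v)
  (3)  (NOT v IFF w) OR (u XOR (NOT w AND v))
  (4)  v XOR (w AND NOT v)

3

(1): at (0,0,0) it gives 1, but F = 0 — eliminated.
(2): at (0,0,0) it gives 1, but F = 0 — eliminated.
(4): at (0,1,1) it gives 1, but F = 0 — eliminated.
Only (3) survives; checking it on all 8 rows confirms it matches F.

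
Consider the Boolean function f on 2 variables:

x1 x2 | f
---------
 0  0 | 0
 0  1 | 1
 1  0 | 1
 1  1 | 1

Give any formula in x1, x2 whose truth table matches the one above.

f is 0 on exactly one input, (0,0), whose minterm is ¬x1·¬x2. So f is the negation of that single conjunction.

f(x1, x2) = not (not x1 and not x2)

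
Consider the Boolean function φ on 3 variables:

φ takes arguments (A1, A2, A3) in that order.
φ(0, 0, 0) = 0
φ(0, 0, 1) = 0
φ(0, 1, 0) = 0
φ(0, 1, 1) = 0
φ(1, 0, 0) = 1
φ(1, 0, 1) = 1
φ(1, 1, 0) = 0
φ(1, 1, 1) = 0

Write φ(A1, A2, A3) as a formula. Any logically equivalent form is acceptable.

Collect the rows where φ=1 — (1,0,0), (1,0,1) — and write one minterm per row: A1·¬A2·¬A3, A1·¬A2·A3. Their union (logical OR) reproduces the table exactly.

φ(A1, A2, A3) = ((A1 & ~A2) & ~A3) | ((A1 & ~A2) & A3)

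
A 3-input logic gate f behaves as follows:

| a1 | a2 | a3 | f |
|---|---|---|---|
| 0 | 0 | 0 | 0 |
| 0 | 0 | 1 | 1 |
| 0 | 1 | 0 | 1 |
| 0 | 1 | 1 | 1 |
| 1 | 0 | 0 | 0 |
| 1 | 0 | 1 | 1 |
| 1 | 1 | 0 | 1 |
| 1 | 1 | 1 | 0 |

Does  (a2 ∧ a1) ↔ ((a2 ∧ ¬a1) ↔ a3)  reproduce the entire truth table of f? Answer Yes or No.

Check the formula against f row by row:
  a1=0, a2=0, a3=0: formula gives 0, f = 0 ✓
  a1=0, a2=0, a3=1: formula gives 1, f = 1 ✓
  a1=0, a2=1, a3=0: formula gives 1, f = 1 ✓
  a1=0, a2=1, a3=1: formula gives 0, but f = 1 ✗
Since they disagree at (0,1,1), the expression is not a correct formula for f.

No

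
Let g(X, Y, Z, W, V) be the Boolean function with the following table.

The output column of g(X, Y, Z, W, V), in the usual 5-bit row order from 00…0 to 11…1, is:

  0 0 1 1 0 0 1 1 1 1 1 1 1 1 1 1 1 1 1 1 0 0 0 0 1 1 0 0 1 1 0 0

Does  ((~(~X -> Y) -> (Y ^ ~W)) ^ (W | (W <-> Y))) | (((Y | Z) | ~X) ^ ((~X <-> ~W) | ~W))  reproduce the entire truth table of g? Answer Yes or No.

Evaluate ((~(~X -> Y) -> (Y ^ ~W)) ^ (W | (W <-> Y))) | (((Y | Z) | ~X) ^ ((~X <-> ~W) | ~W)) on each row and compare to g:
  X=0, Y=0, Z=0, W=0, V=0: formula gives 0, g = 0 ✓
  X=0, Y=0, Z=0, W=0, V=1: formula gives 0, g = 0 ✓
  X=0, Y=0, Z=0, W=1, V=0: formula gives 1, g = 1 ✓
  X=0, Y=0, Z=0, W=1, V=1: formula gives 1, g = 1 ✓
  … (the remaining 28 rows also agree.)
No disagreement on any input; they are logically equivalent.

Yes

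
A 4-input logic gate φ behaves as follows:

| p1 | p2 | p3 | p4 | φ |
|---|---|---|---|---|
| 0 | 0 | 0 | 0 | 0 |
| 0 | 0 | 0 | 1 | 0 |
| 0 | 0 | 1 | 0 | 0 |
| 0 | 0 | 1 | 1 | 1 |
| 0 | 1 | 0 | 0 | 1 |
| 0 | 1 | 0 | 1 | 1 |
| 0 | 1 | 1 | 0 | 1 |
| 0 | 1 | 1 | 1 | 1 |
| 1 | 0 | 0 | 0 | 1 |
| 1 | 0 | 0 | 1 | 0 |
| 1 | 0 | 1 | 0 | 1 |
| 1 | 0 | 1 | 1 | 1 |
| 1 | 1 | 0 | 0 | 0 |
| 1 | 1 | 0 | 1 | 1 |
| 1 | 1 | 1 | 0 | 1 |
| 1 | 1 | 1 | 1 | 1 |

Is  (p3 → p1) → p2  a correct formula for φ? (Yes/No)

No

Check the formula against φ row by row:
  p1=0, p2=0, p3=0, p4=0: formula gives 0, φ = 0 ✓
  p1=0, p2=0, p3=0, p4=1: formula gives 0, φ = 0 ✓
  p1=0, p2=0, p3=1, p4=0: formula gives 1, but φ = 0 ✗
A single disagreement suffices: at (0,0,1,0) they differ, so the formula does not compute φ.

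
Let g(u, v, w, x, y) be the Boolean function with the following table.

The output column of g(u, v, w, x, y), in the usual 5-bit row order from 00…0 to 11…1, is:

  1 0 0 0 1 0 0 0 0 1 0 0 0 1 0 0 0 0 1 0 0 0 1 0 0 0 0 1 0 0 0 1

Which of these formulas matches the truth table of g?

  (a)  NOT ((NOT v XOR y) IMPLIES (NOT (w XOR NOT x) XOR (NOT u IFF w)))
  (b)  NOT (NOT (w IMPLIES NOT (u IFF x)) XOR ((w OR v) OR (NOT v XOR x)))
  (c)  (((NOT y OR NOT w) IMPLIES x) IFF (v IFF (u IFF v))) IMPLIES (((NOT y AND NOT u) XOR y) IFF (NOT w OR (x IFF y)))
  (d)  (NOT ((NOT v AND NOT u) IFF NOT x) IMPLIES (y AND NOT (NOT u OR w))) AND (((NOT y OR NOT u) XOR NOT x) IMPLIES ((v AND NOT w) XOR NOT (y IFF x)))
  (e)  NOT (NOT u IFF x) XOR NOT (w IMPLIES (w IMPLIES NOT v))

a

(b) disagrees with g on (0,0,0,0,0) (formula → 0, table → 1); rule it out.
(c) disagrees with g on (0,0,0,0,1) (formula → 1, table → 0); rule it out.
(d) disagrees with g on (0,0,0,0,1) (formula → 1, table → 0); rule it out.
(e) disagrees with g on (0,0,0,0,1) (formula → 1, table → 0); rule it out.
Only (a) survives; checking it on all 32 rows confirms it matches g.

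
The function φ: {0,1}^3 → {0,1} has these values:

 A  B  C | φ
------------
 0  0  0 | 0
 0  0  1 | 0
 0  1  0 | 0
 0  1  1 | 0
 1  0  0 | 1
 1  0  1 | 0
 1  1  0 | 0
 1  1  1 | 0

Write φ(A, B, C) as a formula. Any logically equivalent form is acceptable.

Only row (1,0,0) gives 1. That row's minterm A·¬B·¬C is φ directly.

φ(A, B, C) = (A & ~B) & ~C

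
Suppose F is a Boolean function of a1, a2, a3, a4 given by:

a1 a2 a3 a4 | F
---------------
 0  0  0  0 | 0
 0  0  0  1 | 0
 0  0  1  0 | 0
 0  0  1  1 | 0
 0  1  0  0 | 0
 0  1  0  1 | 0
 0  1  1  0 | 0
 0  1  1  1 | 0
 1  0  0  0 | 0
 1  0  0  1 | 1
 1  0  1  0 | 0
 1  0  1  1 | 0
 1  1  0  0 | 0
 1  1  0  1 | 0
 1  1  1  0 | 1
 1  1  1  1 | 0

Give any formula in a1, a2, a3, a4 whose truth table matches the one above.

The 1-rows are (1,0,0,1), (1,1,1,0). Each contributes one minterm — a1·¬a2·¬a3·a4; a1·a2·a3·¬a4 — and their disjunction is a sum-of-products form of F.

F(a1, a2, a3, a4) = (((a1 · a2') · a3') · a4) + (((a1 · a2) · a3) · a4')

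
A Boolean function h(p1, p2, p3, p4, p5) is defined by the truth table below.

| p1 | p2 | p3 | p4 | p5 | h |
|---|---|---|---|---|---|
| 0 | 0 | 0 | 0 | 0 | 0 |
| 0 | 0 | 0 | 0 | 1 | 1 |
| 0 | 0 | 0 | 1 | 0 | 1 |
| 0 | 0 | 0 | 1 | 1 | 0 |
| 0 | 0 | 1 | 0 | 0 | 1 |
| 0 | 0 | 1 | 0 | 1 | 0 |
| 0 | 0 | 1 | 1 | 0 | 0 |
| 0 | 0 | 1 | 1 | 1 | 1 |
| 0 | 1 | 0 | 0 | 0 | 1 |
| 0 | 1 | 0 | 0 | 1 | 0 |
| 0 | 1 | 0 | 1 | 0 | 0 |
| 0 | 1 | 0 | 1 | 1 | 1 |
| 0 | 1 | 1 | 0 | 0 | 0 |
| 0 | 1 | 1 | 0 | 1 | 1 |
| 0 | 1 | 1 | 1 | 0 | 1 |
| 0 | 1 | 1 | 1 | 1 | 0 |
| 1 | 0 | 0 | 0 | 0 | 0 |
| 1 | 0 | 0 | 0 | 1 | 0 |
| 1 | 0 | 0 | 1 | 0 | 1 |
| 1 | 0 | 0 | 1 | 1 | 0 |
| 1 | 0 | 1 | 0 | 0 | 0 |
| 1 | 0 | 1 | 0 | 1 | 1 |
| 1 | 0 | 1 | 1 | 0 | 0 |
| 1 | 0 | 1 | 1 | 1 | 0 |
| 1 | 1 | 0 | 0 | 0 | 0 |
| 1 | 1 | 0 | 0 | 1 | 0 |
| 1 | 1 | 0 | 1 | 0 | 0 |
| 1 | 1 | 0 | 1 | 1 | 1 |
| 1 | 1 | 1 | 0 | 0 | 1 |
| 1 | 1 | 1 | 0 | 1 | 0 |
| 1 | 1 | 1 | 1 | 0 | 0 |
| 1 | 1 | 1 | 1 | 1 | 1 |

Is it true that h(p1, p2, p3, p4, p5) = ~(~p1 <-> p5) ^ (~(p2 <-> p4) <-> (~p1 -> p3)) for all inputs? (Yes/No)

No

Evaluate ~(~p1 <-> p5) ^ (~(p2 <-> p4) <-> (~p1 -> p3)) on each row and compare to h:
  p1=0, p2=0, p3=0, p4=0, p5=0: formula gives 0, h = 0 ✓
  p1=0, p2=0, p3=0, p4=0, p5=1: formula gives 1, h = 1 ✓
  p1=0, p2=0, p3=0, p4=1, p5=0: formula gives 1, h = 1 ✓
  p1=0, p2=0, p3=0, p4=1, p5=1: formula gives 0, h = 0 ✓
  …
  p1=1, p2=0, p3=0, p4=0, p5=1: formula gives 1, but h = 0 ✗
Row (1,0,0,0,1) is a counterexample, so the formula is not equivalent to h.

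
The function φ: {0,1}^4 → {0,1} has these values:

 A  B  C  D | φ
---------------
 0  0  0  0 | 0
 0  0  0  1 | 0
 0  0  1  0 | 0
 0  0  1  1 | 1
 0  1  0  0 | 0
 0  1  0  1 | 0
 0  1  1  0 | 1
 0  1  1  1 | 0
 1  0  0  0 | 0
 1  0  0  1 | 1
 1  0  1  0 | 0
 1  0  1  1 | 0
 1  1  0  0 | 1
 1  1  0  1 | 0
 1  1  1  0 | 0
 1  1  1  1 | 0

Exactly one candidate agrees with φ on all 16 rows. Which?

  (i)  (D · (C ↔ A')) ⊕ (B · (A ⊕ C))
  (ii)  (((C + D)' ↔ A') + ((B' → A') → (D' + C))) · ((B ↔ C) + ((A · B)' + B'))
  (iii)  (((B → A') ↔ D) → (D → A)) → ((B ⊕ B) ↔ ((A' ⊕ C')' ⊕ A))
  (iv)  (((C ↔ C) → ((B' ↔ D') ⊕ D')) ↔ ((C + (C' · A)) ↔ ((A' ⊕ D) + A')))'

(ii) fails at (0,0,0,0): the formula yields 1, φ is 0.
(iii) fails at (0,0,0,1): the formula yields 1, φ is 0.
(iv) fails at (0,0,1,0): the formula yields 1, φ is 0.
That leaves (i). Evaluating it on every row reproduces the table of φ exactly.

i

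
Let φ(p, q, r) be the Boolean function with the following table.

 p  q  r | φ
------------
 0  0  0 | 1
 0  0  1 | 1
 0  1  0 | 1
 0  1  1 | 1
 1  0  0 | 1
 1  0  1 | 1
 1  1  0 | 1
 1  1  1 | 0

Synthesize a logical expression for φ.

φ(p, q, r) = ((p · q) · r)'

The output is 0 only when every input is 1 — NAND of all inputs.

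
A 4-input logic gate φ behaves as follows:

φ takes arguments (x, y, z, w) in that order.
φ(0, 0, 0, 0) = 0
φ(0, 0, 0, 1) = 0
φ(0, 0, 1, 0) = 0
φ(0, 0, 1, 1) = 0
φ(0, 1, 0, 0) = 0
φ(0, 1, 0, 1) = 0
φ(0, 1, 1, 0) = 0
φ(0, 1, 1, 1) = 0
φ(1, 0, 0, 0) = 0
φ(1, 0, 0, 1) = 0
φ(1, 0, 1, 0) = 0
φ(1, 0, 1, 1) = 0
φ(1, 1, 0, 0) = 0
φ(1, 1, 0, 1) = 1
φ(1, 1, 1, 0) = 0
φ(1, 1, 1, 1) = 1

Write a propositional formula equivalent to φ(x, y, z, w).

The 1-rows are (1,1,0,1), (1,1,1,1). Each contributes one minterm — x·y·¬z·w; x·y·z·w — and their disjunction is a sum-of-products form of φ.

φ(x, y, z, w) = (((x AND y) AND NOT z) AND w) OR (((x AND y) AND z) AND w)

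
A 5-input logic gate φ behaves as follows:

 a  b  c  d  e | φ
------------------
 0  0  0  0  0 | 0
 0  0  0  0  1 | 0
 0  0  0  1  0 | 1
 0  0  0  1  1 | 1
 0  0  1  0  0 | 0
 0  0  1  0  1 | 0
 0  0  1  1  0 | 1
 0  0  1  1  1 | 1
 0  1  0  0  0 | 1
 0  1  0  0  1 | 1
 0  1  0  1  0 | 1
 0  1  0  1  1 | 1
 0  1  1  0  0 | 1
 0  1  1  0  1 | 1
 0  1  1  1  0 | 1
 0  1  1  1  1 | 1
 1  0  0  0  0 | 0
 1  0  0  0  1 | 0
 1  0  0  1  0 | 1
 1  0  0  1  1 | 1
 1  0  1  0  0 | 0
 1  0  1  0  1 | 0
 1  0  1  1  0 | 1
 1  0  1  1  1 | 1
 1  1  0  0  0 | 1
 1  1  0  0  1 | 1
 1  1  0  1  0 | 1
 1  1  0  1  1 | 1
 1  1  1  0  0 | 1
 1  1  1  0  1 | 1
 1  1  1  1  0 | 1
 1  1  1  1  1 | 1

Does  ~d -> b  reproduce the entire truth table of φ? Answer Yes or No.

Yes

Test each input against both φ and the formula:
  a=0, b=0, c=0, d=0, e=0: formula gives 0, φ = 0 ✓
  a=0, b=0, c=0, d=0, e=1: formula gives 0, φ = 0 ✓
  a=0, b=0, c=0, d=1, e=0: formula gives 1, φ = 1 ✓
  a=0, b=0, c=0, d=1, e=1: formula gives 1, φ = 1 ✓
  …and likewise for the remaining 28 rows.
No disagreement on any input; they are logically equivalent.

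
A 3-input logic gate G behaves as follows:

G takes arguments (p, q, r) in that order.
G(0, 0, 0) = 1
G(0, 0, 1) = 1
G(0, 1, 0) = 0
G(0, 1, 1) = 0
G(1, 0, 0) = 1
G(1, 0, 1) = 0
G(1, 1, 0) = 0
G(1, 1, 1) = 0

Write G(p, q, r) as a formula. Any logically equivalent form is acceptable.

G(p, q, r) = (((NOT p AND NOT q) AND NOT r) OR ((NOT p AND NOT q) AND r)) OR ((p AND NOT q) AND NOT r)

Collect the rows where G=1 — (0,0,0), (0,0,1), (1,0,0) — and write one minterm per row: ¬p·¬q·¬r, ¬p·¬q·r, p·¬q·¬r. Their union (logical OR) reproduces the table exactly.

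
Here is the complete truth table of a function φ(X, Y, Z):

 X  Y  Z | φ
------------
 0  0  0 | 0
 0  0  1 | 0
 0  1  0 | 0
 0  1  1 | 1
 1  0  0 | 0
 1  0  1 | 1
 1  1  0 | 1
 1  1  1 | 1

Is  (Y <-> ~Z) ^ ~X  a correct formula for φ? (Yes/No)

No

Check the formula against φ row by row:
  X=0, Y=0, Z=0: formula gives 1, but φ = 0 ✗
Since they disagree at (0,0,0), the expression is not a correct formula for φ.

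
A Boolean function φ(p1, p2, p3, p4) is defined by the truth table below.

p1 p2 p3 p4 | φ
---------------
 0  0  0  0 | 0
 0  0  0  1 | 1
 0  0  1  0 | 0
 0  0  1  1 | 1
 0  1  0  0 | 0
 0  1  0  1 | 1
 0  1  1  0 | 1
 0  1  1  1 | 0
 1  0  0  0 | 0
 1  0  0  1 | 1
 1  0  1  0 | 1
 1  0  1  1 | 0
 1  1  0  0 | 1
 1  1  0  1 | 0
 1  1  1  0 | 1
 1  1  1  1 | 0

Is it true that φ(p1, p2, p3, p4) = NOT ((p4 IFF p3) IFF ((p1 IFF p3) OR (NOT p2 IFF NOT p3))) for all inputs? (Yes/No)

Yes

Evaluate NOT ((p4 IFF p3) IFF ((p1 IFF p3) OR (NOT p2 IFF NOT p3))) on each row and compare to φ:
  p1=0, p2=0, p3=0, p4=0: formula gives 0, φ = 0 ✓
  p1=0, p2=0, p3=0, p4=1: formula gives 1, φ = 1 ✓
  p1=0, p2=0, p3=1, p4=0: formula gives 0, φ = 0 ✓
  p1=0, p2=0, p3=1, p4=1: formula gives 1, φ = 1 ✓
  … (the remaining 12 rows also agree.)
No disagreement on any input; they are logically equivalent.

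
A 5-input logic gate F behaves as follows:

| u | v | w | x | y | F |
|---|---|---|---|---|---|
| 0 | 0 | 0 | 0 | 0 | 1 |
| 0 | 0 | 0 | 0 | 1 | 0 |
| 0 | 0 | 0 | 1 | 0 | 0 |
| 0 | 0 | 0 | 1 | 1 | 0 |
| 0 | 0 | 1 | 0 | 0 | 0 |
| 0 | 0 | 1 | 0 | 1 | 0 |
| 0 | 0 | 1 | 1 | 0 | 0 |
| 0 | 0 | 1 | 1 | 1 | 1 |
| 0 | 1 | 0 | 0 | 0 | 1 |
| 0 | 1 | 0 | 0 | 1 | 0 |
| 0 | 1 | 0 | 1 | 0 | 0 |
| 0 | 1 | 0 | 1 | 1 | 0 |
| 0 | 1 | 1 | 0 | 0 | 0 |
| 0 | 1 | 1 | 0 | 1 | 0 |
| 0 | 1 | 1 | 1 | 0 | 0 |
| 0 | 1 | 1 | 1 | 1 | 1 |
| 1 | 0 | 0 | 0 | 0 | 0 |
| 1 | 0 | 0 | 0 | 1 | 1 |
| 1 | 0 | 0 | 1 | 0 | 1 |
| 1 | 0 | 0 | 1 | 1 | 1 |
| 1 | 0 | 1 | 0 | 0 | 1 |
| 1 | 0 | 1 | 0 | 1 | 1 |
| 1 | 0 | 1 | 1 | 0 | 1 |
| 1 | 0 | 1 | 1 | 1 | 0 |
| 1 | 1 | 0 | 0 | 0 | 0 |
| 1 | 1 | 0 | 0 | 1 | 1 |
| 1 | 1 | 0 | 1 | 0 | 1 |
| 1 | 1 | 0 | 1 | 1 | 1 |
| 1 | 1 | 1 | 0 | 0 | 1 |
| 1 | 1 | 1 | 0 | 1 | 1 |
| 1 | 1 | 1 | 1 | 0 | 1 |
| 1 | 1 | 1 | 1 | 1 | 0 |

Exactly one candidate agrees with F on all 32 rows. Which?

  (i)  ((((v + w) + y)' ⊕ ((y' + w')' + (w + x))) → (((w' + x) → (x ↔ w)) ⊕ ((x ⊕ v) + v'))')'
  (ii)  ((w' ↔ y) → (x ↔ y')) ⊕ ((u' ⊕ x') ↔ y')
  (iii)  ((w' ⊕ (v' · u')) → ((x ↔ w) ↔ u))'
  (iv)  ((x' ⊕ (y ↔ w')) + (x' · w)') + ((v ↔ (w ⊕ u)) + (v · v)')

ii

(i): at (0,0,0,0,0) it gives 0, but F = 1 — eliminated.
(iii): at (0,0,0,0,0) it gives 0, but F = 1 — eliminated.
(iv): at (0,0,0,0,1) it gives 1, but F = 0 — eliminated.
(ii) is the remaining candidate, and it agrees with F on all 32 inputs.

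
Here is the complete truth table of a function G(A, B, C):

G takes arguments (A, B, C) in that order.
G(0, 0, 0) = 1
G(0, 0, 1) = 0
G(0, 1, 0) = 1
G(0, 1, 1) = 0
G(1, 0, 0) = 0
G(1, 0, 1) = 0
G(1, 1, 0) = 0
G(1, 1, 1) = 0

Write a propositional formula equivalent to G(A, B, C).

G(A, B, C) = ((not A and not B) and not C) or ((not A and B) and not C)

The 1-rows are (0,0,0), (0,1,0). Each contributes one minterm — ¬A·¬B·¬C; ¬A·B·¬C — and their disjunction is a sum-of-products form of G.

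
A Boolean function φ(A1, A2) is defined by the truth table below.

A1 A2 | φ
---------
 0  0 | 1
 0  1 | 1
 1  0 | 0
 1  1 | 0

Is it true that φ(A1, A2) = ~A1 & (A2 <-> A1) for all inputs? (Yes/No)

Check the formula against φ row by row:
  A1=0, A2=0: formula gives 1, φ = 1 ✓
  A1=0, A2=1: formula gives 0, but φ = 1 ✗
Row (0,1) is a counterexample, so the formula is not equivalent to φ.

No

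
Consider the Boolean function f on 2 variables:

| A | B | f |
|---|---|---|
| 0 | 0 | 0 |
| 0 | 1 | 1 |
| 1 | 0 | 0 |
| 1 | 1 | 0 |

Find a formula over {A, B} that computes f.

f(A, B) = NOT A AND B

1 only at (0,1): NOT A AND B.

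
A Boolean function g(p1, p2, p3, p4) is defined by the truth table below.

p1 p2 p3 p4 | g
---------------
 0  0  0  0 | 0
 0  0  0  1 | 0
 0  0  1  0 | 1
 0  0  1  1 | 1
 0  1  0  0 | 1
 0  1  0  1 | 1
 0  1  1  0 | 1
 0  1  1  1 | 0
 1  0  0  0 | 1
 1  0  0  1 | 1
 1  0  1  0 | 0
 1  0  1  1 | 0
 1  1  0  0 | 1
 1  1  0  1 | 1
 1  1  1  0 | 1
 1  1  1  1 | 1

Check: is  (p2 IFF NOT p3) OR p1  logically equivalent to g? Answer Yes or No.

Evaluate (p2 IFF NOT p3) OR p1 on each row and compare to g:
  p1=0, p2=0, p3=0, p4=0: formula gives 0, g = 0 ✓
  p1=0, p2=0, p3=0, p4=1: formula gives 0, g = 0 ✓
  p1=0, p2=0, p3=1, p4=0: formula gives 1, g = 1 ✓
  p1=0, p2=0, p3=1, p4=1: formula gives 1, g = 1 ✓
  …
  p1=0, p2=1, p3=1, p4=0: formula gives 0, but g = 1 ✗
Row (0,1,1,0) is a counterexample, so the formula is not equivalent to g.

No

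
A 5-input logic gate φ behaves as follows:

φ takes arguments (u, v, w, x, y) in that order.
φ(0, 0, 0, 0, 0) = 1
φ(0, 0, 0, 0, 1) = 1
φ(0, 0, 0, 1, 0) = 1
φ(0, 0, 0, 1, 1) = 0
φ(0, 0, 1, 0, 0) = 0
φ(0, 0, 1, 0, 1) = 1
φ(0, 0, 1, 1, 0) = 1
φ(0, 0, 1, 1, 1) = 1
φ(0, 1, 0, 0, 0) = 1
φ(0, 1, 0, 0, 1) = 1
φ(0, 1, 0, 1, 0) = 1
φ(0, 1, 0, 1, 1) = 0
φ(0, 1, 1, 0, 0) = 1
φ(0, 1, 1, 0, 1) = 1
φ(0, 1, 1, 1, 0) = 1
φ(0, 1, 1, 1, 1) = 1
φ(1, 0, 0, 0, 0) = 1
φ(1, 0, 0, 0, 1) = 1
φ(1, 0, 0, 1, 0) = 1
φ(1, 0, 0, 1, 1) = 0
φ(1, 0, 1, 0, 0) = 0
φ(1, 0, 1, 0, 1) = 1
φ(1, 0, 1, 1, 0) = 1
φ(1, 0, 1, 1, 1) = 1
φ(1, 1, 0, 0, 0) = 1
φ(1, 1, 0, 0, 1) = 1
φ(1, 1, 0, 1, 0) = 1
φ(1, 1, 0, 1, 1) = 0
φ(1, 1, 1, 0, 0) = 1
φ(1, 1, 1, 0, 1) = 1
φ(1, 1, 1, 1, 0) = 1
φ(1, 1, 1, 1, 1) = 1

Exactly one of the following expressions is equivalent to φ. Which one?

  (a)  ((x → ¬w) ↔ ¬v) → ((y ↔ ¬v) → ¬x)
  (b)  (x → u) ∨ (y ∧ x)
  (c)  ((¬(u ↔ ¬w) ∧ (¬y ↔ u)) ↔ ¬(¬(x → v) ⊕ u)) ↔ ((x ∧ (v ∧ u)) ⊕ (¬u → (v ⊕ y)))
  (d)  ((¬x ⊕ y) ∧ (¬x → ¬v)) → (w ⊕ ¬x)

(a): at (0,0,1,0,0) it gives 1, but φ = 0 — eliminated.
(b): at (0,0,0,1,0) it gives 0, but φ = 1 — eliminated.
(c): at (0,0,0,1,0) it gives 0, but φ = 1 — eliminated.
(d) is the remaining candidate, and it agrees with φ on all 32 inputs.

d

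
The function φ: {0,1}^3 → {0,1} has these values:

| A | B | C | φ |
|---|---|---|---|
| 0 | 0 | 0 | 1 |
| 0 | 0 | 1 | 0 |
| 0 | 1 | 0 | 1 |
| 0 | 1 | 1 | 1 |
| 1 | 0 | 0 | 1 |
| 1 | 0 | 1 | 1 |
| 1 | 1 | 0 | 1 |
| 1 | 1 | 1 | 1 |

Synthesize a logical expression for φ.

Only row (0,0,1) gives 0. So φ is 1 everywhere except there — the complement of the minterm ¬A·¬B·C.

φ(A, B, C) = NOT ((NOT A AND NOT B) AND C)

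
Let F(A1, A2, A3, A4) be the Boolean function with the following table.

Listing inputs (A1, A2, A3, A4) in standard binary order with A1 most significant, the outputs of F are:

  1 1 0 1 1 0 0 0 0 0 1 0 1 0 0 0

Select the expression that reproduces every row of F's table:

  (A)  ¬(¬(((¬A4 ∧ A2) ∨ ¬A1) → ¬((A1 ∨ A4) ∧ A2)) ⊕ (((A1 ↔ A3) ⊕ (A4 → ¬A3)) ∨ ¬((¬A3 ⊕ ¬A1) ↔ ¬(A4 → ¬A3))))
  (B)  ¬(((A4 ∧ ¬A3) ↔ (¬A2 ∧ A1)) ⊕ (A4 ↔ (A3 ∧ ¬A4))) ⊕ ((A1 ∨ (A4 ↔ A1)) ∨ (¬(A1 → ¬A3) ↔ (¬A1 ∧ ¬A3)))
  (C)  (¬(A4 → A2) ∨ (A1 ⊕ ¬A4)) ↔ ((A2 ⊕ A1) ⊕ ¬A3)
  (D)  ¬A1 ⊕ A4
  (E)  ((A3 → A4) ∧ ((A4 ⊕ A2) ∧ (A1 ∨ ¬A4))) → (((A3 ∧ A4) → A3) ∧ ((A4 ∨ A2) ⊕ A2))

(B) fails at (0,0,0,0): the formula yields 0, F is 1.
(C) fails at (0,0,1,1): the formula yields 0, F is 1.
(D) fails at (0,0,0,1): the formula yields 0, F is 1.
(E) fails at (0,0,1,0): the formula yields 1, F is 0.
Only (A) survives; checking it on all 16 rows confirms it matches F.

A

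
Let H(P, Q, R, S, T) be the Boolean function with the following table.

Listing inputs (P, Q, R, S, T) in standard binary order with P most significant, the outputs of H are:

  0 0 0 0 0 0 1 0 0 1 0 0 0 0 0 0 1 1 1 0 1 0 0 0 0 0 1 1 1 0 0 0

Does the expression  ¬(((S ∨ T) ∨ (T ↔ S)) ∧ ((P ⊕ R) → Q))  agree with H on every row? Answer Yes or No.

Test each input against both H and the formula:
  P=0, Q=0, R=0, S=0, T=0: formula gives 0, H = 0 ✓
  P=0, Q=0, R=0, S=0, T=1: formula gives 0, H = 0 ✓
  P=0, Q=0, R=0, S=1, T=0: formula gives 0, H = 0 ✓
  P=0, Q=0, R=0, S=1, T=1: formula gives 0, H = 0 ✓
  P=0, Q=0, R=1, S=0, T=0: formula gives 1, but H = 0 ✗
A single disagreement suffices: at (0,0,1,0,0) they differ, so the formula does not compute H.

No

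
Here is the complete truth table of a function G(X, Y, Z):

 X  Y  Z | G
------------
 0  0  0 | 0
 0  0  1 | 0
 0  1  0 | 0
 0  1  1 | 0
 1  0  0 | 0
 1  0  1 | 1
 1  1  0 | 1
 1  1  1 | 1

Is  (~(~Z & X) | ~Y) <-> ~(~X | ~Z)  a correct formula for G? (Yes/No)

Yes

Check the formula against G row by row:
  X=0, Y=0, Z=0: formula gives 0, G = 0 ✓
  X=0, Y=0, Z=1: formula gives 0, G = 0 ✓
  X=0, Y=1, Z=0: formula gives 0, G = 0 ✓
  X=0, Y=1, Z=1: formula gives 0, G = 0 ✓
  X=1, Y=0, Z=0: formula gives 0, G = 0 ✓
  … (the remaining 3 rows also agree.)
No disagreement on any input; they are logically equivalent.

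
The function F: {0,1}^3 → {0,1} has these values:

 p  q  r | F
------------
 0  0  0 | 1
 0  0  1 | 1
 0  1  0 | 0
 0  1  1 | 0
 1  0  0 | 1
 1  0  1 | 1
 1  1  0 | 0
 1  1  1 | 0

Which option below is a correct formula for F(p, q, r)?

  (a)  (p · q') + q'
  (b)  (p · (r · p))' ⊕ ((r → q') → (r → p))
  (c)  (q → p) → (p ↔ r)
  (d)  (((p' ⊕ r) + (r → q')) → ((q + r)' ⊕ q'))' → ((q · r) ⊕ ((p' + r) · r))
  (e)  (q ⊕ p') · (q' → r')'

(b) fails at (0,0,0): the formula yields 0, F is 1.
(c) fails at (0,0,1): the formula yields 0, F is 1.
(d) fails at (0,0,0): the formula yields 0, F is 1.
(e) fails at (0,0,0): the formula yields 0, F is 1.
That leaves (a). Evaluating it on every row reproduces the table of F exactly.

a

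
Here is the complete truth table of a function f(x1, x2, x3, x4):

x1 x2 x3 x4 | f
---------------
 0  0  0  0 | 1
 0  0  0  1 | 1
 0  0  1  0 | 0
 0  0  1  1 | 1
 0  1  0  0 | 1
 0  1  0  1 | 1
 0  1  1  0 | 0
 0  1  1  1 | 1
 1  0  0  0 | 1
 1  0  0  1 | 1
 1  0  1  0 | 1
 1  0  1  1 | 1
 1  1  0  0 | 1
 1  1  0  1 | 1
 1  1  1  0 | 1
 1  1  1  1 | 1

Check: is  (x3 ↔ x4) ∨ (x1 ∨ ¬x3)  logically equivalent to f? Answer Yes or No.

Evaluate (x3 ↔ x4) ∨ (x1 ∨ ¬x3) on each row and compare to f:
  x1=0, x2=0, x3=0, x4=0: formula gives 1, f = 1 ✓
  x1=0, x2=0, x3=0, x4=1: formula gives 1, f = 1 ✓
  x1=0, x2=0, x3=1, x4=0: formula gives 0, f = 0 ✓
  x1=0, x2=0, x3=1, x4=1: formula gives 1, f = 1 ✓
  …and likewise for the remaining 12 rows.
All 16 rows match — the expression computes f exactly.

Yes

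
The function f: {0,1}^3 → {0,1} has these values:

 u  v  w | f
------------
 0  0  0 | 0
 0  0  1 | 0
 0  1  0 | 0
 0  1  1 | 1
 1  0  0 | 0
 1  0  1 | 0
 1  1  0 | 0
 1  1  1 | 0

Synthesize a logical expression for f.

f(u, v, w) = (not u and v) and w

Only row (0,1,1) gives 1. That row's minterm ¬u·v·w is f directly.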